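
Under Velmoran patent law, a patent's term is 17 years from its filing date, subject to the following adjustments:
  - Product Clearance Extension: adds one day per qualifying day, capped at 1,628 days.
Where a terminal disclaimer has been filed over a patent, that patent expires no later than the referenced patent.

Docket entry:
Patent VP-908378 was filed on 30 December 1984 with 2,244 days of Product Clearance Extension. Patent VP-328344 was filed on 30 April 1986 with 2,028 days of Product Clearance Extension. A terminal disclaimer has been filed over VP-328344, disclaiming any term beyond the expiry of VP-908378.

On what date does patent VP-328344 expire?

Natural term of VP-328344:
  Base: filing + 17 years → 30 April 2003.
  Product Clearance Extension: 2028 days claimed exceeds the 1628-day cap, so +1628 days → 14 October 2007.
Expiry of referenced patent VP-908378:
  Base: filing + 17 years → 30 December 2001.
  Product Clearance Extension: 2244 days claimed exceeds the 1628-day cap, so +1628 days → 15 June 2006.
Terminal disclaimer: VP-328344 expires on the earlier of 14 October 2007 and 15 June 2006.

2006-06-15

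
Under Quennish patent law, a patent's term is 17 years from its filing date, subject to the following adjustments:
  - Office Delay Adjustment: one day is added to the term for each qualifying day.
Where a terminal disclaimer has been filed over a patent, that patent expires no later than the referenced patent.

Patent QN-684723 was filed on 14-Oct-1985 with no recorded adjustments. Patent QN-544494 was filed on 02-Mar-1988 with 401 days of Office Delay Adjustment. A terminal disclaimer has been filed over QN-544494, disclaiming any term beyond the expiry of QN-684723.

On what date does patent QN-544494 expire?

October 14, 2002

Natural term of QN-544494:
  Base: filing + 17 years → 2 March 2005.
  Office Delay Adjustment: +401 days → 7 April 2006.
Expiry of referenced patent QN-684723:
  Base: filing + 17 years → 14 October 2002.
Terminal disclaimer: QN-544494 expires on the earlier of 7 April 2006 and 14 October 2002.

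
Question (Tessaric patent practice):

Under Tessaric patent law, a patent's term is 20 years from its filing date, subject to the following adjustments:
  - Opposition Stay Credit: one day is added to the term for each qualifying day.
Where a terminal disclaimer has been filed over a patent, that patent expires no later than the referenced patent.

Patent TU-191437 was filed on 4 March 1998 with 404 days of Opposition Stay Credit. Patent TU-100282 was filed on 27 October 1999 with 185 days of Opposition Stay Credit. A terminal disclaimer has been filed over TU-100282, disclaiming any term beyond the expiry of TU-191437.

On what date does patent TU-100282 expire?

April 12, 2019

Natural term of TU-100282:
  Base: filing + 20 years → 27 October 2019.
  Opposition Stay Credit: +185 days → 29 April 2020.
Expiry of referenced patent TU-191437:
  Base: filing + 20 years → 4 March 2018.
  Opposition Stay Credit: +404 days → 12 April 2019.
Terminal disclaimer: TU-100282 expires on the earlier of 29 April 2020 and 12 April 2019.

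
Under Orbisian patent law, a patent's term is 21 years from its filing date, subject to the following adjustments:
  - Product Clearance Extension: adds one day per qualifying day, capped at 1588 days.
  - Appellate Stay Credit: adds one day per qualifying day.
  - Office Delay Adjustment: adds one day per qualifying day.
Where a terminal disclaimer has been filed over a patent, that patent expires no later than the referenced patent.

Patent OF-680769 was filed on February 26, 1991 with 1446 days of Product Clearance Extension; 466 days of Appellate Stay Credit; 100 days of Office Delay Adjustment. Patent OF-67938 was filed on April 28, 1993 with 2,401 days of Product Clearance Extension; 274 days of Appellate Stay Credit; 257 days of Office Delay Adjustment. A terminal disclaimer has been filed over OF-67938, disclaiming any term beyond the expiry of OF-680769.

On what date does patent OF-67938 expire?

Natural term of OF-67938:
  Base: filing + 21 years → 28 April 2014.
  Product Clearance Extension: 2401 days claimed exceeds the 1588-day cap, so +1588 days → 2 September 2018.
  Appellate Stay Credit: +274 days → 3 June 2019.
  Office Delay Adjustment: +257 days → 15 February 2020.
Expiry of referenced patent OF-680769:
  Base: filing + 21 years → 26 February 2012.
  Product Clearance Extension: 1446 days (within the 1588-day cap) → +1446 days → 11 February 2016.
  Appellate Stay Credit: +466 days → 22 May 2017.
  Office Delay Adjustment: +100 days → 30 August 2017.
Terminal disclaimer: OF-67938 expires on the earlier of 15 February 2020 and 30 August 2017.

August 30, 2017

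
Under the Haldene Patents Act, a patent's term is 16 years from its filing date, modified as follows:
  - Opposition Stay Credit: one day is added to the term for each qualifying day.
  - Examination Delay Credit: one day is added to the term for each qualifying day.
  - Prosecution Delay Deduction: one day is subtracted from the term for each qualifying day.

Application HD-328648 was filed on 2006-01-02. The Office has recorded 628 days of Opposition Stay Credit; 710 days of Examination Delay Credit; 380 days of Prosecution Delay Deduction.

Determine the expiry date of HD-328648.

August 17, 2024

Base term: filing date + 16 years → 2 January 2022.
Opposition Stay Credit: +628 days → 22 September 2023.
Examination Delay Credit: +710 days → 1 September 2025.
Prosecution Delay Deduction: −380 days → 17 August 2024.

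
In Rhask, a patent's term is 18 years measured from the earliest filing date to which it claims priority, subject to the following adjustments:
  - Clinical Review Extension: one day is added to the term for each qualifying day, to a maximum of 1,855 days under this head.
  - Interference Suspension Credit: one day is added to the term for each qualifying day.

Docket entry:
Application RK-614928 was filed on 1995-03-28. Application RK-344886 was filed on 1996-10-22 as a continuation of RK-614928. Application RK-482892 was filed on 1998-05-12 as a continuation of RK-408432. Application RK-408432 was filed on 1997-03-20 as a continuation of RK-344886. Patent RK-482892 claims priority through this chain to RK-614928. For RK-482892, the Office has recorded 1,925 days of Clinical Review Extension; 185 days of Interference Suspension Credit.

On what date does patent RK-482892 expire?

October 28, 2018

Earliest priority filing: 28 March 1995.
Base term: 28 March 1995 + 18 years → 28 March 2013.
Clinical Review Extension: 1925 days claimed exceeds the 1855-day cap, so +1855 days → 26 April 2018.
Interference Suspension Credit: +185 days → 28 October 2018.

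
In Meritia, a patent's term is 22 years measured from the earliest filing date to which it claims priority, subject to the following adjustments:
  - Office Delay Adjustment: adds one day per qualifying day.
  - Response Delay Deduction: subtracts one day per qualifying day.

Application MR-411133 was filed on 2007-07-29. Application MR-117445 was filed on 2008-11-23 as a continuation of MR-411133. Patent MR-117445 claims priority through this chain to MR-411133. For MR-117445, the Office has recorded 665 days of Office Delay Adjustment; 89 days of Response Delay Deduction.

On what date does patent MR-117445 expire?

Earliest priority filing: 29 July 2007.
Base term: 29 July 2007 + 22 years → 29 July 2029.
Office Delay Adjustment: +665 days → 25 May 2031.
Response Delay Deduction: −89 days → 25 February 2031.

2031-02-25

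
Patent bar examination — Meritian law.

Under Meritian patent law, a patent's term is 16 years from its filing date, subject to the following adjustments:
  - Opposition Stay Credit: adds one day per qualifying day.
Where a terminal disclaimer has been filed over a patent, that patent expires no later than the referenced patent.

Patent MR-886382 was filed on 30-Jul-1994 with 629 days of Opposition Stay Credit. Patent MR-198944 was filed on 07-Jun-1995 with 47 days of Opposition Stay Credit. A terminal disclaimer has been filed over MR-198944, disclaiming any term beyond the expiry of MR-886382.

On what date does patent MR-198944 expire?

2011-07-24

Natural term of MR-198944:
  Base: filing + 16 years → 7 June 2011.
  Opposition Stay Credit: +47 days → 24 July 2011.
Expiry of referenced patent MR-886382:
  Base: filing + 16 years → 30 July 2010.
  Opposition Stay Credit: +629 days → 19 April 2012.
Terminal disclaimer: MR-198944 expires on the earlier of 24 July 2011 and 19 April 2012.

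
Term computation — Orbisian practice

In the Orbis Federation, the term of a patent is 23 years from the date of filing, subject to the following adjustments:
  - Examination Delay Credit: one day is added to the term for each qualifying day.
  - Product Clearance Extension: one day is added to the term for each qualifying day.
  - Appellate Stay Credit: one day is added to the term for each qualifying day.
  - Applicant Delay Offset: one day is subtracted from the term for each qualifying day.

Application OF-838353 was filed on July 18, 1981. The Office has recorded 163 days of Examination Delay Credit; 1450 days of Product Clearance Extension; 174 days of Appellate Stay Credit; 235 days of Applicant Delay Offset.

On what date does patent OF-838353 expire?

Base term: filing date + 23 years → 18 July 2004.
Examination Delay Credit: +163 days → 28 December 2004.
Product Clearance Extension: +1450 days → 17 December 2008.
Appellate Stay Credit: +174 days → 9 June 2009.
Applicant Delay Offset: −235 days → 17 October 2008.

October 17, 2008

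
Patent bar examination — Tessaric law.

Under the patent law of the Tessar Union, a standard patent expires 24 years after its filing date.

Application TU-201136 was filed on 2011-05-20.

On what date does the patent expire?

May 20, 2035

Filing date + 24 years → 20 May 2035.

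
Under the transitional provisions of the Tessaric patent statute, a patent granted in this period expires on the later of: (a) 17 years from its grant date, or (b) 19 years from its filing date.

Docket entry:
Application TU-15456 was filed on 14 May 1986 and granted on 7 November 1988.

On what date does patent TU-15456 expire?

(a) grant + 17 years → 7 November 2005.
(b) filing + 19 years → 14 May 2005.
Later of the two: 7 November 2005.

November 7, 2005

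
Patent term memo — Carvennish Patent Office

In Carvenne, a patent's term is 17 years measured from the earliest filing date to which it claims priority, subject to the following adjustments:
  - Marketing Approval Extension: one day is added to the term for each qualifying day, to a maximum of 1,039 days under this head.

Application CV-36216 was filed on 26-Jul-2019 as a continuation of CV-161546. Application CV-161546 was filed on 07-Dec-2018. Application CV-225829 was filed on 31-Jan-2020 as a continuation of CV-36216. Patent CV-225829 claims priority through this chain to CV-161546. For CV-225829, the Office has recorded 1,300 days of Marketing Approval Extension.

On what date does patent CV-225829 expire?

2038-10-11

Earliest priority filing: 7 December 2018.
Base term: 7 December 2018 + 17 years → 7 December 2035.
Marketing Approval Extension: 1300 days claimed exceeds the 1039-day cap, so +1039 days → 11 October 2038.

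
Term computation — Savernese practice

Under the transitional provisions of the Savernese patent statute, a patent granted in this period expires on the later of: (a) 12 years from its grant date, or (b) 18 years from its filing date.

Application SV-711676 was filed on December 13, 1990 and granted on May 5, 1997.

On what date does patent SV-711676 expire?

(a) grant + 12 years → 5 May 2009.
(b) filing + 18 years → 13 December 2008.
Later of the two: 5 May 2009.

2009-05-05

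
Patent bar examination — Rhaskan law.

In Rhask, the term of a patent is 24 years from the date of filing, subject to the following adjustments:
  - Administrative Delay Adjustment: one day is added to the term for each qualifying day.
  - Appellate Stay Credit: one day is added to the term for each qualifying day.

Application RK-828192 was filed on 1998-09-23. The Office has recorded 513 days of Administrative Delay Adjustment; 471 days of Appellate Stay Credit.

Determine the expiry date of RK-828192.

Base term: filing date + 24 years → 23 September 2022.
Administrative Delay Adjustment: +513 days → 18 February 2024.
Appellate Stay Credit: +471 days → 3 June 2025.

2025-06-03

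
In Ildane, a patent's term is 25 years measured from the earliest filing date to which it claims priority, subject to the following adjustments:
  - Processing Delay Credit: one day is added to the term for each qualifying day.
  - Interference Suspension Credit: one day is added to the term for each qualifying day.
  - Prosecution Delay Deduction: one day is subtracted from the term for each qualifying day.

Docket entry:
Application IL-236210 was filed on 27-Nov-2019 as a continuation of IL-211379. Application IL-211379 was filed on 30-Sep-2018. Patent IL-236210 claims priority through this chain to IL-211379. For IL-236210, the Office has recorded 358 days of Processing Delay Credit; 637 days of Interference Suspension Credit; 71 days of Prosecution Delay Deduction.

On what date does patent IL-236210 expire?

2046-04-11

Earliest priority filing: 30 September 2018.
Base term: 30 September 2018 + 25 years → 30 September 2043.
Processing Delay Credit: +358 days → 22 September 2044.
Interference Suspension Credit: +637 days → 21 June 2046.
Prosecution Delay Deduction: −71 days → 11 April 2046.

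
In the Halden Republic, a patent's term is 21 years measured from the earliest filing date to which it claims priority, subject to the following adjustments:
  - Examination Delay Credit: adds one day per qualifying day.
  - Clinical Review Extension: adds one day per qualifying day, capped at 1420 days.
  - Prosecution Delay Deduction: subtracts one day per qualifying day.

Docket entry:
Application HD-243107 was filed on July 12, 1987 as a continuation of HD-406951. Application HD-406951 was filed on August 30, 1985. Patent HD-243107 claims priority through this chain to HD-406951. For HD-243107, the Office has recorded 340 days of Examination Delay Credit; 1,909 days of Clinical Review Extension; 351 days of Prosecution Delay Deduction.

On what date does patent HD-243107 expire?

Earliest priority filing: 30 August 1985.
Base term: 30 August 1985 + 21 years → 30 August 2006.
Examination Delay Credit: +340 days → 5 August 2007.
Clinical Review Extension: 1909 days claimed exceeds the 1420-day cap, so +1420 days → 25 June 2011.
Prosecution Delay Deduction: −351 days → 9 July 2010.

2010-07-09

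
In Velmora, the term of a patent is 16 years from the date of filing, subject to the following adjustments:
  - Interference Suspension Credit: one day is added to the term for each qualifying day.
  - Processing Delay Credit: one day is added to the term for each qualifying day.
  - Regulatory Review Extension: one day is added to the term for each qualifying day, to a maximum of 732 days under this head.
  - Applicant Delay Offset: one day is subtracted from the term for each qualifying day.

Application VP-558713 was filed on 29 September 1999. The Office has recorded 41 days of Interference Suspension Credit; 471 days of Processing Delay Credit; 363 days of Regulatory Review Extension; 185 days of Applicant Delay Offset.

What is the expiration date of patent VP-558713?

August 19, 2017

Base term: filing date + 16 years → 29 September 2015.
Interference Suspension Credit: +41 days → 9 November 2015.
Processing Delay Credit: +471 days → 22 February 2017.
Regulatory Review Extension: 363 days (within the 732-day cap) → +363 days → 20 February 2018.
Applicant Delay Offset: −185 days → 19 August 2017.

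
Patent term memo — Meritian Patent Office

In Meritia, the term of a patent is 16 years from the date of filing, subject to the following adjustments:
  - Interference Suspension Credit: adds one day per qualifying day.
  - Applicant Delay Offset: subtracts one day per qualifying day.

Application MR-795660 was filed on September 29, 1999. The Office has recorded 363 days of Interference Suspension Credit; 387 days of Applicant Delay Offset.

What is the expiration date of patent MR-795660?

September 5, 2015

Base term: filing date + 16 years → 29 September 2015.
Interference Suspension Credit: +363 days → 26 September 2016.
Applicant Delay Offset: −387 days → 5 September 2015.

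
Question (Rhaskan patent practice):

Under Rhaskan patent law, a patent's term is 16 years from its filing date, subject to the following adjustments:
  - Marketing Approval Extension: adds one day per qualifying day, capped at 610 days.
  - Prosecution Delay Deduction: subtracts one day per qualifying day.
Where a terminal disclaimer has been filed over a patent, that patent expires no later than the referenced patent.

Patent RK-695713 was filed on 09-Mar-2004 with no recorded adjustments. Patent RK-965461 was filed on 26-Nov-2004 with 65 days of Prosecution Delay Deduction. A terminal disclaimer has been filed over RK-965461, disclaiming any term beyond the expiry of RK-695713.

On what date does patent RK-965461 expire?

Natural term of RK-965461:
  Base: filing + 16 years → 26 November 2020.
  Prosecution Delay Deduction: −65 days → 22 September 2020.
Expiry of referenced patent RK-695713:
  Base: filing + 16 years → 9 March 2020.
Terminal disclaimer: RK-965461 expires on the earlier of 22 September 2020 and 9 March 2020.

March 9, 2020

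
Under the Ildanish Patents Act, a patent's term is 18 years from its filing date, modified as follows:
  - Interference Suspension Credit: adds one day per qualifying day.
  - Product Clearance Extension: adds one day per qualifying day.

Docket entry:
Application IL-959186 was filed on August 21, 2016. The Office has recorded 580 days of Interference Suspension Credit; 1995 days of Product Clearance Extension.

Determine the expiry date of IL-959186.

September 8, 2041

Base term: filing date + 18 years → 21 August 2034.
Interference Suspension Credit: +580 days → 23 March 2036.
Product Clearance Extension: +1995 days → 8 September 2041.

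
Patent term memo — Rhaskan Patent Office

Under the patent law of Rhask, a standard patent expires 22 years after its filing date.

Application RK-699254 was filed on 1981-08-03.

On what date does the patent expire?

2003-08-03

Filing date + 22 years → 3 August 2003.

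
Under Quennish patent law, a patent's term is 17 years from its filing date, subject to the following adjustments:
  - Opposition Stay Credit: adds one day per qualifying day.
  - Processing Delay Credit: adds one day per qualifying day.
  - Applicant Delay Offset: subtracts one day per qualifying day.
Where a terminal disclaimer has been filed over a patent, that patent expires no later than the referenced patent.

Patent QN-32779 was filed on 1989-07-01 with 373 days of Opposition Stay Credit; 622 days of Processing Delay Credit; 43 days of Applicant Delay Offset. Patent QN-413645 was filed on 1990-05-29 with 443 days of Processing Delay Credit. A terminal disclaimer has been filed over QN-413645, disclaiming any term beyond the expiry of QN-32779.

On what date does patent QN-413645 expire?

August 14, 2008

Natural term of QN-413645:
  Base: filing + 17 years → 29 May 2007.
  Processing Delay Credit: +443 days → 14 August 2008.
Expiry of referenced patent QN-32779:
  Base: filing + 17 years → 1 July 2006.
  Opposition Stay Credit: +373 days → 9 July 2007.
  Processing Delay Credit: +622 days → 22 March 2009.
  Applicant Delay Offset: −43 days → 7 February 2009.
Terminal disclaimer: QN-413645 expires on the earlier of 14 August 2008 and 7 February 2009.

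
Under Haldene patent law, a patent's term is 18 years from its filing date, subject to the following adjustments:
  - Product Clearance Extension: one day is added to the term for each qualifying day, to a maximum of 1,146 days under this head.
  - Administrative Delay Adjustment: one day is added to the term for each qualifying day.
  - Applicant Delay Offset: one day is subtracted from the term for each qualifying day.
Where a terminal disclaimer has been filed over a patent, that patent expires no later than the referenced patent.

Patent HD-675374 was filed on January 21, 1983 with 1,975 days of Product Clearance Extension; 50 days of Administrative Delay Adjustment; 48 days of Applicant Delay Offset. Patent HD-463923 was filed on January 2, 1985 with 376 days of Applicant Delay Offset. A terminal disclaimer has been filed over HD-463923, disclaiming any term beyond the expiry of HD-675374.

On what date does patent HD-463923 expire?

Natural term of HD-463923:
  Base: filing + 18 years → 2 January 2003.
  Applicant Delay Offset: −376 days → 22 December 2001.
Expiry of referenced patent HD-675374:
  Base: filing + 18 years → 21 January 2001.
  Product Clearance Extension: 1975 days claimed exceeds the 1146-day cap, so +1146 days → 12 March 2004.
  Administrative Delay Adjustment: +50 days → 1 May 2004.
  Applicant Delay Offset: −48 days → 14 March 2004.
Terminal disclaimer: HD-463923 expires on the earlier of 22 December 2001 and 14 March 2004.

2001-12-22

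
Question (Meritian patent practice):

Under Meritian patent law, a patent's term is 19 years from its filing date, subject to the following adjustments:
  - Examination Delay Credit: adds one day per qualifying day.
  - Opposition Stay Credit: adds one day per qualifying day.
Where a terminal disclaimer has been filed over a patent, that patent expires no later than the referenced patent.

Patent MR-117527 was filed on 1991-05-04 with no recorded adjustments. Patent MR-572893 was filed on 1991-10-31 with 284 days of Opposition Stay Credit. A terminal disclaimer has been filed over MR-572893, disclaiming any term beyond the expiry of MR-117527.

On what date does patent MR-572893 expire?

2010-05-04

Natural term of MR-572893:
  Base: filing + 19 years → 31 October 2010.
  Opposition Stay Credit: +284 days → 11 August 2011.
Expiry of referenced patent MR-117527:
  Base: filing + 19 years → 4 May 2010.
Terminal disclaimer: MR-572893 expires on the earlier of 11 August 2011 and 4 May 2010.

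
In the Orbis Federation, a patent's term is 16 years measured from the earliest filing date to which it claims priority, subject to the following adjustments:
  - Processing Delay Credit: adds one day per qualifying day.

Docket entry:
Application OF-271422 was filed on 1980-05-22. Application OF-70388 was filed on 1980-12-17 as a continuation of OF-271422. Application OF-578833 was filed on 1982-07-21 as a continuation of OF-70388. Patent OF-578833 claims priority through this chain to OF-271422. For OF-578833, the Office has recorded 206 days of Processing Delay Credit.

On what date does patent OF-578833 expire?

1996-12-14

Earliest priority filing: 22 May 1980.
Base term: 22 May 1980 + 16 years → 22 May 1996.
Processing Delay Credit: +206 days → 14 December 1996.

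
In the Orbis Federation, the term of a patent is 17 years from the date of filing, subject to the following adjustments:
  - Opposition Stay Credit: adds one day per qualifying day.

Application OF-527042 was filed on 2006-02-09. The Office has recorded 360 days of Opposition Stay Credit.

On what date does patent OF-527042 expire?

2024-02-04

Base term: filing date + 17 years → 9 February 2023.
Opposition Stay Credit: +360 days → 4 February 2024.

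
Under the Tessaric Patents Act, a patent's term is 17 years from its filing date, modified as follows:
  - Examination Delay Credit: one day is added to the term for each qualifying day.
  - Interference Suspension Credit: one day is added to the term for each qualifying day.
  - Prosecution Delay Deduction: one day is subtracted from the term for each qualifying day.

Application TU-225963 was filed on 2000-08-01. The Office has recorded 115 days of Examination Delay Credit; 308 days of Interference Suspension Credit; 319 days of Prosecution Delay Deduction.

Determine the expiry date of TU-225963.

Base term: filing date + 17 years → 1 August 2017.
Examination Delay Credit: +115 days → 24 November 2017.
Interference Suspension Credit: +308 days → 28 September 2018.
Prosecution Delay Deduction: −319 days → 13 November 2017.

2017-11-13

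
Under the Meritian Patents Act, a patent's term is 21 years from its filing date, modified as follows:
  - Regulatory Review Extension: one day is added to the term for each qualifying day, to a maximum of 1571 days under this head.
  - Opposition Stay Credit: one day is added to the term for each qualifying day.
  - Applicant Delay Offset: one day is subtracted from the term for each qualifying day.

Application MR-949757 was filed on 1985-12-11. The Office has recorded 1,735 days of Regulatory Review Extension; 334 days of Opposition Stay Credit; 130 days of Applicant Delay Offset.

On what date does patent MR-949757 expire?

Base term: filing date + 21 years → 11 December 2006.
Regulatory Review Extension: 1735 days claimed exceeds the 1571-day cap, so +1571 days → 31 March 2011.
Opposition Stay Credit: +334 days → 28 February 2012.
Applicant Delay Offset: −130 days → 21 October 2011.

2011-10-21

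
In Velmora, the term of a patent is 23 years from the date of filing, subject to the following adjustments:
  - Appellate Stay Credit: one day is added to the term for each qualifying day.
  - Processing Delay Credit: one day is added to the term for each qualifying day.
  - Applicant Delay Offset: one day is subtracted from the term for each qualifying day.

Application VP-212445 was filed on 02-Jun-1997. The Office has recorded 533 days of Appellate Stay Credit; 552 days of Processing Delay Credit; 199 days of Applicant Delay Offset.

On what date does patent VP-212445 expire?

Base term: filing date + 23 years → 2 June 2020.
Appellate Stay Credit: +533 days → 17 November 2021.
Processing Delay Credit: +552 days → 23 May 2023.
Applicant Delay Offset: −199 days → 5 November 2022.

2022-11-05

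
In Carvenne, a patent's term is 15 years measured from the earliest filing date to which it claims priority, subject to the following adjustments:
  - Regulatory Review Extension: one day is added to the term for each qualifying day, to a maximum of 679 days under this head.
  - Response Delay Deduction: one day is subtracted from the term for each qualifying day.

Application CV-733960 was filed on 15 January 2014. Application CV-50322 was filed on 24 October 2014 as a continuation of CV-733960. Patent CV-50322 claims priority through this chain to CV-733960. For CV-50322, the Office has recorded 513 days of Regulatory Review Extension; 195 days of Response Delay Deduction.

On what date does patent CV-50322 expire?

Earliest priority filing: 15 January 2014.
Base term: 15 January 2014 + 15 years → 15 January 2029.
Regulatory Review Extension: 513 days (within the 679-day cap) → +513 days → 12 June 2030.
Response Delay Deduction: −195 days → 29 November 2029.

2029-11-29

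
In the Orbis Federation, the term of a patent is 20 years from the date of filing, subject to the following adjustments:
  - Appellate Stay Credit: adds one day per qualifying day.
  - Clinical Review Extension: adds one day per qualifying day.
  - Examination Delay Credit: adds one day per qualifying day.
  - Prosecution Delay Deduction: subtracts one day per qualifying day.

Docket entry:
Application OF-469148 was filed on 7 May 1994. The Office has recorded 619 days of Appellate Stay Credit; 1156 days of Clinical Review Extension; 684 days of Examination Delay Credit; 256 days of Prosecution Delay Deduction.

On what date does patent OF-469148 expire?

2020-05-18

Base term: filing date + 20 years → 7 May 2014.
Appellate Stay Credit: +619 days → 16 January 2016.
Clinical Review Extension: +1156 days → 17 March 2019.
Examination Delay Credit: +684 days → 29 January 2021.
Prosecution Delay Deduction: −256 days → 18 May 2020.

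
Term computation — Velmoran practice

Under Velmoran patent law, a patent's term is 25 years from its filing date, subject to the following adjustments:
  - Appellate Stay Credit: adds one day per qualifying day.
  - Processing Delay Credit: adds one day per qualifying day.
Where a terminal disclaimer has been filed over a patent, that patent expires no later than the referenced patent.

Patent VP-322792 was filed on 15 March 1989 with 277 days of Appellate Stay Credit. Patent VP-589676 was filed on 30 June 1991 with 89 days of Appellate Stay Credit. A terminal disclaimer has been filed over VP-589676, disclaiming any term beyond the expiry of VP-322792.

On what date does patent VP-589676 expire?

December 17, 2014

Natural term of VP-589676:
  Base: filing + 25 years → 30 June 2016.
  Appellate Stay Credit: +89 days → 27 September 2016.
Expiry of referenced patent VP-322792:
  Base: filing + 25 years → 15 March 2014.
  Appellate Stay Credit: +277 days → 17 December 2014.
Terminal disclaimer: VP-589676 expires on the earlier of 27 September 2016 and 17 December 2014.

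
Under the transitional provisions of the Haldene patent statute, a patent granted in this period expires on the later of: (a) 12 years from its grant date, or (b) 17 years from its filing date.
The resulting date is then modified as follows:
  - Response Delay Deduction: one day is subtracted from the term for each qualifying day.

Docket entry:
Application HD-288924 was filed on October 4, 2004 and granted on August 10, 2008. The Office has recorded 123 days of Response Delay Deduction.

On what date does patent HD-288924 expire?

2021-06-03

(a) grant + 12 years → 10 August 2020.
(b) filing + 17 years → 4 October 2021.
Later of the two: 4 October 2021.
Response Delay Deduction: −123 days → 3 June 2021.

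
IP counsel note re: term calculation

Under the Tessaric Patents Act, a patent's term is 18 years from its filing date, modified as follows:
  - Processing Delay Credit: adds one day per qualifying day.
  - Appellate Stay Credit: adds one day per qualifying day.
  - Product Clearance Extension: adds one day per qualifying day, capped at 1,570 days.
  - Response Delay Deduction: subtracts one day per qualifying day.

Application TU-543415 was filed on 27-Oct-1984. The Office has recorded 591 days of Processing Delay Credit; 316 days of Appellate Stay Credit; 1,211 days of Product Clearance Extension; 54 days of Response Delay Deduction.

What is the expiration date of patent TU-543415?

Base term: filing date + 18 years → 27 October 2002.
Processing Delay Credit: +591 days → 9 June 2004.
Appellate Stay Credit: +316 days → 21 April 2005.
Product Clearance Extension: 1211 days (within the 1570-day cap) → +1211 days → 14 August 2008.
Response Delay Deduction: −54 days → 21 June 2008.

June 21, 2008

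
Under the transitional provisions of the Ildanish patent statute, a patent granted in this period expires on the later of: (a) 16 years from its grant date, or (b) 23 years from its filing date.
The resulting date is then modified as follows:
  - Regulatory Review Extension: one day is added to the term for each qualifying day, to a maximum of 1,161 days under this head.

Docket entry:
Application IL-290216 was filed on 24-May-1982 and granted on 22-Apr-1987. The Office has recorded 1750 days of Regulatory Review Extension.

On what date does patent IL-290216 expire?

(a) grant + 16 years → 22 April 2003.
(b) filing + 23 years → 24 May 2005.
Later of the two: 24 May 2005.
Regulatory Review Extension: 1750 days claimed exceeds the 1161-day cap, so +1161 days → 28 July 2008.

2008-07-28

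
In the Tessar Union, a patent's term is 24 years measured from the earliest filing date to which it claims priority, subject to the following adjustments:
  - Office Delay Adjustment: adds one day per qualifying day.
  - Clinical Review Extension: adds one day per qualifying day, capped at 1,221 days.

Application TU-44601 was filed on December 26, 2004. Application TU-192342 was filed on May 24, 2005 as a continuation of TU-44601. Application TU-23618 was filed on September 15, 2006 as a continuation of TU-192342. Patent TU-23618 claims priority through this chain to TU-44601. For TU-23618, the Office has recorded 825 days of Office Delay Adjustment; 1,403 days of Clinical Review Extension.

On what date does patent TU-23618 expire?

Earliest priority filing: 26 December 2004.
Base term: 26 December 2004 + 24 years → 26 December 2028.
Office Delay Adjustment: +825 days → 31 March 2031.
Clinical Review Extension: 1403 days claimed exceeds the 1221-day cap, so +1221 days → 3 August 2034.

August 3, 2034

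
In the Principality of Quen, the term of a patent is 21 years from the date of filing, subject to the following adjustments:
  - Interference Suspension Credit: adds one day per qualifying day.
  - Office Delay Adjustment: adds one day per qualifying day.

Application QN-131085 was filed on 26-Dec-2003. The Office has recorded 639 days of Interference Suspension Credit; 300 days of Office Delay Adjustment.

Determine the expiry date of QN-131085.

2027-07-23

Base term: filing date + 21 years → 26 December 2024.
Interference Suspension Credit: +639 days → 26 September 2026.
Office Delay Adjustment: +300 days → 23 July 2027.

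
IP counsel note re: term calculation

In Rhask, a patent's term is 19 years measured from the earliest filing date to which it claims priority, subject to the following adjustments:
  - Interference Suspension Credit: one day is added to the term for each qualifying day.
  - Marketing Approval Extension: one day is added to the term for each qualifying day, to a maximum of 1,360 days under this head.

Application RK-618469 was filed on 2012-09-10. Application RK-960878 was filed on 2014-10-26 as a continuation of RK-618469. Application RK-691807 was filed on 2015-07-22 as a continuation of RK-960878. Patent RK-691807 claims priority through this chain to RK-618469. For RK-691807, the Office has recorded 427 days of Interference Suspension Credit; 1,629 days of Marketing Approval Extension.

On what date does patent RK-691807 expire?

Earliest priority filing: 10 September 2012.
Base term: 10 September 2012 + 19 years → 10 September 2031.
Interference Suspension Credit: +427 days → 10 November 2032.
Marketing Approval Extension: 1629 days claimed exceeds the 1360-day cap, so +1360 days → 1 August 2036.

August 1, 2036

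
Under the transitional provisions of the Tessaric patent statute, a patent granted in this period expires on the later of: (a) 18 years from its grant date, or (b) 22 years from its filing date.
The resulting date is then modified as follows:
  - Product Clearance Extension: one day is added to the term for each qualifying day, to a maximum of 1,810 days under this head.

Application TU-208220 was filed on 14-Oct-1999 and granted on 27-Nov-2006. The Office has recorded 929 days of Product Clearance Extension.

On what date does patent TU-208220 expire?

(a) grant + 18 years → 27 November 2024.
(b) filing + 22 years → 14 October 2021.
Later of the two: 27 November 2024.
Product Clearance Extension: 929 days (within the 1810-day cap) → +929 days → 14 June 2027.

2027-06-14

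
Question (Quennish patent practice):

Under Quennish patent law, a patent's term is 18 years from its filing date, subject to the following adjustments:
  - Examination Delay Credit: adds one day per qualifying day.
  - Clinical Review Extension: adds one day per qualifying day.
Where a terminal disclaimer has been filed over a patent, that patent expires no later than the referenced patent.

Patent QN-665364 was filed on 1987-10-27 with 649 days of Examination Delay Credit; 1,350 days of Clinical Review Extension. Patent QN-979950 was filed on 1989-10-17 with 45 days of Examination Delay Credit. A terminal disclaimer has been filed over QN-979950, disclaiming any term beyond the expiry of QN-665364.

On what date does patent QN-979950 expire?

Natural term of QN-979950:
  Base: filing + 18 years → 17 October 2007.
  Examination Delay Credit: +45 days → 1 December 2007.
Expiry of referenced patent QN-665364:
  Base: filing + 18 years → 27 October 2005.
  Examination Delay Credit: +649 days → 7 August 2007.
  Clinical Review Extension: +1350 days → 18 April 2011.
Terminal disclaimer: QN-979950 expires on the earlier of 1 December 2007 and 18 April 2011.

December 1, 2007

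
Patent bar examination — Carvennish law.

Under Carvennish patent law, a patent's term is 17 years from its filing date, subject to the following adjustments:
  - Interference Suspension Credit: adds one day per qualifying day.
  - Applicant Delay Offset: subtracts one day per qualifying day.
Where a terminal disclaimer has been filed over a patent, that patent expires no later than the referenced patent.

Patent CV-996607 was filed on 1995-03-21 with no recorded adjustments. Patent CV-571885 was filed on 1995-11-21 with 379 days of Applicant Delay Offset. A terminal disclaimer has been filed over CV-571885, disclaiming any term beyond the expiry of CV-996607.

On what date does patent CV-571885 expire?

2011-11-08

Natural term of CV-571885:
  Base: filing + 17 years → 21 November 2012.
  Applicant Delay Offset: −379 days → 8 November 2011.
Expiry of referenced patent CV-996607:
  Base: filing + 17 years → 21 March 2012.
Terminal disclaimer: CV-571885 expires on the earlier of 8 November 2011 and 21 March 2012.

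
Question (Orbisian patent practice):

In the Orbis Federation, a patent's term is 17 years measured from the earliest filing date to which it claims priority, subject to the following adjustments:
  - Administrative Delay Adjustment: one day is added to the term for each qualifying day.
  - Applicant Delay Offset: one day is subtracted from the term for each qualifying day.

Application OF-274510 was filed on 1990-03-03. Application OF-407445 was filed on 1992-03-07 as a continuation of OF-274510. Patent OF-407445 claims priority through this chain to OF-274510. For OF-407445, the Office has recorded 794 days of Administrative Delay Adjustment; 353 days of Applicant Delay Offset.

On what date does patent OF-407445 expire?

May 17, 2008

Earliest priority filing: 3 March 1990.
Base term: 3 March 1990 + 17 years → 3 March 2007.
Administrative Delay Adjustment: +794 days → 5 May 2009.
Applicant Delay Offset: −353 days → 17 May 2008.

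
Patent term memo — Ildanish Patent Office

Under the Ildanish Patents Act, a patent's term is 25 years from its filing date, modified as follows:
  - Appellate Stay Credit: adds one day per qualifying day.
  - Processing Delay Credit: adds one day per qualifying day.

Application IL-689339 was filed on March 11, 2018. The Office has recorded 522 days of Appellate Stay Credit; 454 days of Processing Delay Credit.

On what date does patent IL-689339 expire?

2045-11-11

Base term: filing date + 25 years → 11 March 2043.
Appellate Stay Credit: +522 days → 14 August 2044.
Processing Delay Credit: +454 days → 11 November 2045.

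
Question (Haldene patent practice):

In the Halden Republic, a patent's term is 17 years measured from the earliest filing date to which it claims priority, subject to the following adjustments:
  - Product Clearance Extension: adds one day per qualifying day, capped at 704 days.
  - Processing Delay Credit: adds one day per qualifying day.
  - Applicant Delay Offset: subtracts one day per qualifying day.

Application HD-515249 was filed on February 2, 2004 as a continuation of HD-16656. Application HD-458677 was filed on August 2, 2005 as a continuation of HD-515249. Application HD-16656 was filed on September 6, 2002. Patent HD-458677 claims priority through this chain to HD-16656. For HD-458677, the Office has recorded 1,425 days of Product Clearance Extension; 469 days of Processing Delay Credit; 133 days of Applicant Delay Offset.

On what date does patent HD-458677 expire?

Earliest priority filing: 6 September 2002.
Base term: 6 September 2002 + 17 years → 6 September 2019.
Product Clearance Extension: 1425 days claimed exceeds the 704-day cap, so +704 days → 10 August 2021.
Processing Delay Credit: +469 days → 22 November 2022.
Applicant Delay Offset: −133 days → 12 July 2022.

2022-07-12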